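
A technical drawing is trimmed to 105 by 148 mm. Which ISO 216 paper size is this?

A6 (105 × 148 mm)

Aspect ratio 148/105 ≈ 1.410 — close to the ISO √2 ≈ 1.414.
In the A-series (A0 area = 1 m²): A6 = 105 × 148 mm.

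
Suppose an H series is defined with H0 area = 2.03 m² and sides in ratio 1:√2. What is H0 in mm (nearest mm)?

1198 × 1694 mm

Let the short side be w mm. Then w · w√2 = 2.03 m² = 2,030,000 mm².
w² = 2,030,000/√2, so w ≈ 1198.1 mm; long side = w√2 ≈ 1694.4 mm.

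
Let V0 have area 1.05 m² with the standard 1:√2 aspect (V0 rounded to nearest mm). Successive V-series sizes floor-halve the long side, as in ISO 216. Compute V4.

Let V0's short side be w mm. w · w√2 = 1.05 m² = 1,050,000 mm², so w ≈ 861.7 mm and w√2 ≈ 1218.6 mm → V0 = 862 × 1219 mm.
V1: ⌊1219/2⌋ × 862 = 609 × 862 mm
V2: ⌊862/2⌋ × 609 = 431 × 609 mm
V3: ⌊609/2⌋ × 431 = 304 × 431 mm
V4: ⌊431/2⌋ × 304 = 215 × 304 mm

215 × 304 mm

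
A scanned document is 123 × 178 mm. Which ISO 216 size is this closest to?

Aspect ratio 178/123 ≈ 1.447 (ISO target is √2 ≈ 1.414).
In the B-series (B0 = 1000 × 1414 mm): B6 = 125 × 176 mm.
Off by 4 mm total — nearest standard size.

B6 (125 × 176 mm)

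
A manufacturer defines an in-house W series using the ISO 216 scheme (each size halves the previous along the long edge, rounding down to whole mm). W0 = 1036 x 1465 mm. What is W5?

W1 = 732 × 1036 mm (from W0 by 1 halving).
W2: ⌊1036/2⌋ × 732 = 518 × 732 mm
W3: ⌊732/2⌋ × 518 = 366 × 518 mm
W4: ⌊518/2⌋ × 366 = 259 × 366 mm
W5: ⌊366/2⌋ × 259 = 183 × 259 mm

183 × 259 mm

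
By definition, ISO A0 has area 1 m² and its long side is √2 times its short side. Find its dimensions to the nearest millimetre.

841 × 1189 mm

Let the short side be w mm. Then the long side is w√2 and w · w√2 = 10⁶ mm².
w² = 10⁶/√2, so w = 1000 / 2^(1/4) ≈ 840.9 mm; long side = 1000 · 2^(1/4) ≈ 1189.2 mm.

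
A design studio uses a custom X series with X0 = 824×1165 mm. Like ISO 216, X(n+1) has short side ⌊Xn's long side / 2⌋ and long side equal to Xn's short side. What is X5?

145 × 206 mm

X1: ⌊1165/2⌋ × 824 = 582 × 824 mm
X2: ⌊824/2⌋ × 582 = 412 × 582 mm
X3: ⌊582/2⌋ × 412 = 291 × 412 mm
X4: ⌊412/2⌋ × 291 = 206 × 291 mm
X5: ⌊291/2⌋ × 206 = 145 × 206 mm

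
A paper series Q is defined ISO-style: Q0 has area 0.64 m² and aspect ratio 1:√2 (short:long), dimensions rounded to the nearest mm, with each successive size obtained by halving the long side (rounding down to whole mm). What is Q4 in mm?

168 × 237 mm

Let Q0's short side be w mm. w · w√2 = 0.64 m² = 640,000 mm², so w ≈ 672.7 mm and w√2 ≈ 951.4 mm → Q0 = 673 × 951 mm.
Q1: ⌊951/2⌋ × 673 = 475 × 673 mm
Q2: ⌊673/2⌋ × 475 = 336 × 475 mm
Q3: ⌊475/2⌋ × 336 = 237 × 336 mm
Q4: ⌊336/2⌋ × 237 = 168 × 237 mm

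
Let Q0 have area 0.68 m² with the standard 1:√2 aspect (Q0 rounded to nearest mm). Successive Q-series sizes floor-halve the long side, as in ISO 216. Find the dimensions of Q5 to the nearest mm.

Let Q0's short side be w mm. w · w√2 = 0.68 m² = 680,000 mm², so w ≈ 693.4 mm and w√2 ≈ 980.6 mm → Q0 = 693 × 981 mm.
Q1: ⌊981/2⌋ × 693 = 490 × 693 mm
Q2: ⌊693/2⌋ × 490 = 346 × 490 mm
Q3: ⌊490/2⌋ × 346 = 245 × 346 mm
Q4: ⌊346/2⌋ × 245 = 173 × 245 mm
Q5: ⌊245/2⌋ × 173 = 122 × 173 mm

122 × 173 mm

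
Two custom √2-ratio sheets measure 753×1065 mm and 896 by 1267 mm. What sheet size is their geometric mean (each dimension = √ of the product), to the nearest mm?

821 × 1162 mm

Short side: √(753 · 896) = √674688 ≈ 821.4 → 821 mm
Long side: √(1065 · 1267) = √1349355 ≈ 1161.6 → 1162 mm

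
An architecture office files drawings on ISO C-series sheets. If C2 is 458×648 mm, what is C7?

C3: ⌊648/2⌋ × 458 = 324 × 458 mm
C4: ⌊458/2⌋ × 324 = 229 × 324 mm
C5: ⌊324/2⌋ × 229 = 162 × 229 mm
C6: ⌊229/2⌋ × 162 = 114 × 162 mm
C7: ⌊162/2⌋ × 114 = 81 × 114 mm

81 × 114 mm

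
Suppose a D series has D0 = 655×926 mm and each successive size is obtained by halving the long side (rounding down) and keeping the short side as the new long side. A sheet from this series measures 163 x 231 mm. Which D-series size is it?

D0: 655 × 926 mm
D1: 463 × 655 mm
D2: 327 × 463 mm
D3: 231 × 327 mm
D4: 163 × 231 mm
D5: 115 × 163 mm
→ matches D4.

D4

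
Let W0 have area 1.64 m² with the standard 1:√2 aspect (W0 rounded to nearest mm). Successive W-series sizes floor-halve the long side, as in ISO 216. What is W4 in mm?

Let W0's short side be w mm. w · w√2 = 1.64 m² = 1,640,000 mm², so w ≈ 1076.9 mm and w√2 ≈ 1522.9 mm → W0 = 1077 × 1523 mm.
W1: ⌊1523/2⌋ × 1077 = 761 × 1077 mm
W2: ⌊1077/2⌋ × 761 = 538 × 761 mm
W3: ⌊761/2⌋ × 538 = 380 × 538 mm
W4: ⌊538/2⌋ × 380 = 269 × 380 mm

269 × 380 mm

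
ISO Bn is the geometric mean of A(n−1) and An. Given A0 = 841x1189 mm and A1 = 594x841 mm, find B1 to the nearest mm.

707 × 1000 mm

Short side: √(841 · 594) = √499554 ≈ 706.8 → 707 mm
Long side: √(1189 · 841) = √999949 ≈ 1000.0 → 1000 mm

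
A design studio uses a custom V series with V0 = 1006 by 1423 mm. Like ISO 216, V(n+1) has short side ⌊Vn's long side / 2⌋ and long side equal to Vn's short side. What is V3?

V1: ⌊1423/2⌋ × 1006 = 711 × 1006 mm
V2: ⌊1006/2⌋ × 711 = 503 × 711 mm
V3: ⌊711/2⌋ × 503 = 355 × 503 mm

355 × 503 mm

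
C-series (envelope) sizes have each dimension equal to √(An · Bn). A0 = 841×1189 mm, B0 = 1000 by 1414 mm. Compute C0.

Short side: √(841 · 1000) = √841000 ≈ 917.1 → 917 mm
Long side: √(1189 · 1414) = √1681246 ≈ 1296.6 → 1297 mm

917 × 1297 mm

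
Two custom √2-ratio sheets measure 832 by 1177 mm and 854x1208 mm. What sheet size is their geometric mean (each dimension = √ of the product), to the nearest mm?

Short side: √(832 · 854) = √710528 ≈ 842.9 → 843 mm
Long side: √(1177 · 1208) = √1421816 ≈ 1192.4 → 1192 mm

843 × 1192 mm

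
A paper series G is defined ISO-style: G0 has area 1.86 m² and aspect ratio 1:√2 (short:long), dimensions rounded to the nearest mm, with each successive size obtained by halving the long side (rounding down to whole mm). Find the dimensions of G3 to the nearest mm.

405 × 573 mm

Let G0's short side be w mm. w · w√2 = 1.86 m² = 1,860,000 mm², so w ≈ 1146.8 mm and w√2 ≈ 1621.9 mm → G0 = 1147 × 1622 mm.
G1: ⌊1622/2⌋ × 1147 = 811 × 1147 mm
G2: ⌊1147/2⌋ × 811 = 573 × 811 mm
G3: ⌊811/2⌋ × 573 = 405 × 573 mm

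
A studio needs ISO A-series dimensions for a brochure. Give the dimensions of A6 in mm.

105 × 148 mm

A0 = 841 × 1189 mm (A0 has area 1 m², aspect 1:√2).
A1: ⌊1189/2⌋ × 841 = 594 × 841 mm
A2: ⌊841/2⌋ × 594 = 420 × 594 mm
A3: ⌊594/2⌋ × 420 = 297 × 420 mm
A4: ⌊420/2⌋ × 297 = 210 × 297 mm
A5: ⌊297/2⌋ × 210 = 148 × 210 mm
A6: ⌊210/2⌋ × 148 = 105 × 148 mm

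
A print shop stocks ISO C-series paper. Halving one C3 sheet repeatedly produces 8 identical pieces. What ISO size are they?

8 = 2^3, so 3 halving steps.
C3 → C4 → … → C6 after 3 steps.

C6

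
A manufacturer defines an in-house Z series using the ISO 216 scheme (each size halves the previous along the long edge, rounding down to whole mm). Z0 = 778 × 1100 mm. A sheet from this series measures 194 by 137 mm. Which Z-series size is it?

Z0: 778 × 1100 mm
Z1: 550 × 778 mm
Z2: 389 × 550 mm
Z3: 275 × 389 mm
Z4: 194 × 275 mm
Z5: 137 × 194 mm
Z6: 97 × 137 mm
→ matches Z5.

Z5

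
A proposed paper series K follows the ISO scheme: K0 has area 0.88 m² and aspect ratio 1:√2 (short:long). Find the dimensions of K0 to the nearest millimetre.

Let the short side be w mm. Then w · w√2 = 0.88 m² = 880,000 mm².
w² = 880,000/√2, so w ≈ 788.8 mm; long side = w√2 ≈ 1115.6 mm.

789 × 1116 mm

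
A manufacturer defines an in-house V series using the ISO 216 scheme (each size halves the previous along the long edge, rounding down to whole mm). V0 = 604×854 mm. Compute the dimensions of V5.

V1: ⌊854/2⌋ × 604 = 427 × 604 mm
V2: ⌊604/2⌋ × 427 = 302 × 427 mm
V3: ⌊427/2⌋ × 302 = 213 × 302 mm
V4: ⌊302/2⌋ × 213 = 151 × 213 mm
V5: ⌊213/2⌋ × 151 = 106 × 151 mm

106 × 151 mm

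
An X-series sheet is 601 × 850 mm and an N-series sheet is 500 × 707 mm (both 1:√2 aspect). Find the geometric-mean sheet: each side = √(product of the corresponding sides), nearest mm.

Short side: √(601 · 500) = √300500 ≈ 548.2 → 548 mm
Long side: √(850 · 707) = √600950 ≈ 775.2 → 775 mm

548 × 775 mm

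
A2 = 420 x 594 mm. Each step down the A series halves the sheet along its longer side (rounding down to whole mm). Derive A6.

A3: ⌊594/2⌋ × 420 = 297 × 420 mm
A4: ⌊420/2⌋ × 297 = 210 × 297 mm
A5: ⌊297/2⌋ × 210 = 148 × 210 mm
A6: ⌊210/2⌋ × 148 = 105 × 148 mm

105 × 148 mm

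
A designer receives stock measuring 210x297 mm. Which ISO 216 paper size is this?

A4 (210 × 297 mm)

Aspect ratio 297/210 ≈ 1.414 — close to the ISO √2 ≈ 1.414.
In the A-series (A0 area = 1 m²): A4 = 210 × 297 mm.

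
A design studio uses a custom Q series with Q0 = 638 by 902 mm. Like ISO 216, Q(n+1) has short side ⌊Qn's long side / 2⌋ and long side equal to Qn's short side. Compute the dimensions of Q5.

Q1: ⌊902/2⌋ × 638 = 451 × 638 mm
Q2: ⌊638/2⌋ × 451 = 319 × 451 mm
Q3: ⌊451/2⌋ × 319 = 225 × 319 mm
Q4: ⌊319/2⌋ × 225 = 159 × 225 mm
Q5: ⌊225/2⌋ × 159 = 112 × 159 mm

112 × 159 mm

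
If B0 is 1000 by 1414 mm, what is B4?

250 × 353 mm

B1: ⌊1414/2⌋ × 1000 = 707 × 1000 mm
B2: ⌊1000/2⌋ × 707 = 500 × 707 mm
B3: ⌊707/2⌋ × 500 = 353 × 500 mm
B4: ⌊500/2⌋ × 353 = 250 × 353 mm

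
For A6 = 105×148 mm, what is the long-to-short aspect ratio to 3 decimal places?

148 / 105 = 1.410
ISO 216 targets √2 ≈ 1.414; the -0.005 deviation is from mm rounding.

1.410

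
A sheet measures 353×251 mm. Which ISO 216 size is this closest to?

Aspect ratio 353/251 ≈ 1.406 — close to the ISO √2 ≈ 1.414.
In the B-series (B0 = 1000 × 1414 mm): B4 = 250 × 353 mm.
Off by 1 mm total — nearest standard size.

B4 (250 × 353 mm)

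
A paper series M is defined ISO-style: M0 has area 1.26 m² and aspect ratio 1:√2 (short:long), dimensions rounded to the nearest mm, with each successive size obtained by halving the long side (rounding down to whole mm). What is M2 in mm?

472 × 667 mm

Let M0's short side be w mm. w · w√2 = 1.26 m² = 1,260,000 mm², so w ≈ 943.9 mm and w√2 ≈ 1334.9 mm → M0 = 944 × 1335 mm.
M1: ⌊1335/2⌋ × 944 = 667 × 944 mm
M2: ⌊944/2⌋ × 667 = 472 × 667 mm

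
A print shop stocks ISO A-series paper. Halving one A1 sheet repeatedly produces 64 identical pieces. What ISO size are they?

64 = 2^6, so 6 halving steps.
A1 → A2 → … → A7 after 6 steps.

A7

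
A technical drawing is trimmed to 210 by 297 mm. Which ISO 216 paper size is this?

Aspect ratio 297/210 ≈ 1.414 — close to the ISO √2 ≈ 1.414.
In the A-series (A0 area = 1 m²): A4 = 210 × 297 mm.

A4 (210 × 297 mm)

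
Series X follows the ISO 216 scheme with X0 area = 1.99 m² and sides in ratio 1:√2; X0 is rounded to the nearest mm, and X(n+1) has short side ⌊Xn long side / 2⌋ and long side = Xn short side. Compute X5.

209 × 296 mm

Let X0's short side be w mm. w · w√2 = 1.99 m² = 1,990,000 mm², so w ≈ 1186.2 mm and w√2 ≈ 1677.6 mm → X0 = 1186 × 1678 mm.
X1: ⌊1678/2⌋ × 1186 = 839 × 1186 mm
X2: ⌊1186/2⌋ × 839 = 593 × 839 mm
X3: ⌊839/2⌋ × 593 = 419 × 593 mm
X4: ⌊593/2⌋ × 419 = 296 × 419 mm
X5: ⌊419/2⌋ × 296 = 209 × 296 mm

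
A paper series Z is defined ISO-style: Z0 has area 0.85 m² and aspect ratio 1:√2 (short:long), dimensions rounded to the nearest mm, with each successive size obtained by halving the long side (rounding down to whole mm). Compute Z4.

Let Z0's short side be w mm. w · w√2 = 0.85 m² = 850,000 mm², so w ≈ 775.3 mm and w√2 ≈ 1096.4 mm → Z0 = 775 × 1096 mm.
Z1: ⌊1096/2⌋ × 775 = 548 × 775 mm
Z2: ⌊775/2⌋ × 548 = 387 × 548 mm
Z3: ⌊548/2⌋ × 387 = 274 × 387 mm
Z4: ⌊387/2⌋ × 274 = 193 × 274 mm

193 × 274 mm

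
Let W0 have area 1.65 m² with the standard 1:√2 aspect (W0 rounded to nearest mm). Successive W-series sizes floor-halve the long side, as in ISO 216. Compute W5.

191 × 270 mm

Let W0's short side be w mm. w · w√2 = 1.65 m² = 1,650,000 mm², so w ≈ 1080.2 mm and w√2 ≈ 1527.6 mm → W0 = 1080 × 1528 mm.
W1: ⌊1528/2⌋ × 1080 = 764 × 1080 mm
W2: ⌊1080/2⌋ × 764 = 540 × 764 mm
W3: ⌊764/2⌋ × 540 = 382 × 540 mm
W4: ⌊540/2⌋ × 382 = 270 × 382 mm
W5: ⌊382/2⌋ × 270 = 191 × 270 mm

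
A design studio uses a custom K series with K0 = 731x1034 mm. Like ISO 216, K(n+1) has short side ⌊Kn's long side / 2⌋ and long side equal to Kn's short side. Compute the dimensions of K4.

182 × 258 mm

K1: ⌊1034/2⌋ × 731 = 517 × 731 mm
K2: ⌊731/2⌋ × 517 = 365 × 517 mm
K3: ⌊517/2⌋ × 365 = 258 × 365 mm
K4: ⌊365/2⌋ × 258 = 182 × 258 mm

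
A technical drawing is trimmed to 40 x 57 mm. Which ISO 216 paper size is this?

C9 (40 × 57 mm)

Aspect ratio 57/40 ≈ 1.425 — close to the ISO √2 ≈ 1.414.
In the C-series (envelope sizes, between A and B): C9 = 40 × 57 mm.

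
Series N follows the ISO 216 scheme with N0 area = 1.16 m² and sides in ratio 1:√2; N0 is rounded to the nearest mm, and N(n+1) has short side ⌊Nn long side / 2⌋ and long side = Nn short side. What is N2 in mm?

453 × 640 mm

Let N0's short side be w mm. w · w√2 = 1.16 m² = 1,160,000 mm², so w ≈ 905.7 mm and w√2 ≈ 1280.8 mm → N0 = 906 × 1281 mm.
N1: ⌊1281/2⌋ × 906 = 640 × 906 mm
N2: ⌊906/2⌋ × 640 = 453 × 640 mm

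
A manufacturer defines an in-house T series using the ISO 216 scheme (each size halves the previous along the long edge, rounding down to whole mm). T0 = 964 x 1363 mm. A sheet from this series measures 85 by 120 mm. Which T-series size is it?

T7

T0: 964 × 1363 mm
T1: 681 × 964 mm
T2: 482 × 681 mm
T3: 340 × 482 mm
T4: 241 × 340 mm
T5: 170 × 241 mm
T6: 120 × 170 mm
T7: 85 × 120 mm
T8: 60 × 85 mm
→ matches T7.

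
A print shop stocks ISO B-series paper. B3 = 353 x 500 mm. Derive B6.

B4: ⌊500/2⌋ × 353 = 250 × 353 mm
B5: ⌊353/2⌋ × 250 = 176 × 250 mm
B6: ⌊250/2⌋ × 176 = 125 × 176 mm

125 × 176 mm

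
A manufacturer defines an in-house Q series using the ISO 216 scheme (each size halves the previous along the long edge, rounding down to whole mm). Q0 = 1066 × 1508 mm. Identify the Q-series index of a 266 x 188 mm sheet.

Q0: 1066 × 1508 mm
Q1: 754 × 1066 mm
Q2: 533 × 754 mm
Q3: 377 × 533 mm
Q4: 266 × 377 mm
Q5: 188 × 266 mm
Q6: 133 × 188 mm
→ matches Q5.

Q5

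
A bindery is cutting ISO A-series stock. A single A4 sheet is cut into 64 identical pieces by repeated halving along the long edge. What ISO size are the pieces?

A10

64 = 2^6, so 6 halving steps.
A4 → A5 → … → A10 after 6 steps.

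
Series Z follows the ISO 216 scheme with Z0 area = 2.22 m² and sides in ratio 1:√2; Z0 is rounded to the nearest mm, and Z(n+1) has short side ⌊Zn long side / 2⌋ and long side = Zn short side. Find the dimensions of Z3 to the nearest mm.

Let Z0's short side be w mm. w · w√2 = 2.22 m² = 2,220,000 mm², so w ≈ 1252.9 mm and w√2 ≈ 1771.9 mm → Z0 = 1253 × 1772 mm.
Z1: ⌊1772/2⌋ × 1253 = 886 × 1253 mm
Z2: ⌊1253/2⌋ × 886 = 626 × 886 mm
Z3: ⌊886/2⌋ × 626 = 443 × 626 mm

443 × 626 mm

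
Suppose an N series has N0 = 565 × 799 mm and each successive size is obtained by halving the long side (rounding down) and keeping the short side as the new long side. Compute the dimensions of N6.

N1: ⌊799/2⌋ × 565 = 399 × 565 mm
N2: ⌊565/2⌋ × 399 = 282 × 399 mm
N3: ⌊399/2⌋ × 282 = 199 × 282 mm
N4: ⌊282/2⌋ × 199 = 141 × 199 mm
N5: ⌊199/2⌋ × 141 = 99 × 141 mm
N6: ⌊141/2⌋ × 99 = 70 × 99 mm

70 × 99 mm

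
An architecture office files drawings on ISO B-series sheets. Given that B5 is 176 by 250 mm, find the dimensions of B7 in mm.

88 × 125 mm

B6: ⌊250/2⌋ × 176 = 125 × 176 mm
B7: ⌊176/2⌋ × 125 = 88 × 125 mm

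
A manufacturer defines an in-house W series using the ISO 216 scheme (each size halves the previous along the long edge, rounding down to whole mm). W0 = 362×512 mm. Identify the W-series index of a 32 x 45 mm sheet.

W0: 362 × 512 mm
W1: 256 × 362 mm
W2: 181 × 256 mm
W3: 128 × 181 mm
W4: 90 × 128 mm
W5: 64 × 90 mm
W6: 45 × 64 mm
W7: 32 × 45 mm
W8: 22 × 32 mm
→ matches W7.

W7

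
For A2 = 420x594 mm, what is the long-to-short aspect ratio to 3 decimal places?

594 / 420 = 1.414
Matches √2 ≈ 1.414 — the ISO 216 defining ratio.

1.414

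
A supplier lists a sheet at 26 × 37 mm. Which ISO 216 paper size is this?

Aspect ratio 37/26 ≈ 1.423 — close to the ISO √2 ≈ 1.414.
In the A-series (A0 area = 1 m²): A10 = 26 × 37 mm.

A10 (26 × 37 mm)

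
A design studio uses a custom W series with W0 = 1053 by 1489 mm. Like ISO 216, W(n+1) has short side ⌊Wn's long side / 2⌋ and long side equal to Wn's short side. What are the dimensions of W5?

W1: ⌊1489/2⌋ × 1053 = 744 × 1053 mm
W2: ⌊1053/2⌋ × 744 = 526 × 744 mm
W3: ⌊744/2⌋ × 526 = 372 × 526 mm
W4: ⌊526/2⌋ × 372 = 263 × 372 mm
W5: ⌊372/2⌋ × 263 = 186 × 263 mm

186 × 263 mm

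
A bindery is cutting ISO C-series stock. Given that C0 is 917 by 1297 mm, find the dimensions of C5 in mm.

162 × 229 mm

C1: ⌊1297/2⌋ × 917 = 648 × 917 mm
C2: ⌊917/2⌋ × 648 = 458 × 648 mm
C3: ⌊648/2⌋ × 458 = 324 × 458 mm
C4: ⌊458/2⌋ × 324 = 229 × 324 mm
C5: ⌊324/2⌋ × 229 = 162 × 229 mm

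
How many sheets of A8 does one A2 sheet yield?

64

A2 = 420 × 594 mm; A8 = 52 × 74 mm.
Each halving step doubles the count; 6 steps from A2 to A8.
2^6 = 64.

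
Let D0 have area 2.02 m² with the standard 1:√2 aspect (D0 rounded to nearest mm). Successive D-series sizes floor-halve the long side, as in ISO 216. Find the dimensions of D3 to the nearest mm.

Let D0's short side be w mm. w · w√2 = 2.02 m² = 2,020,000 mm², so w ≈ 1195.1 mm and w√2 ≈ 1690.2 mm → D0 = 1195 × 1690 mm.
D1: ⌊1690/2⌋ × 1195 = 845 × 1195 mm
D2: ⌊1195/2⌋ × 845 = 597 × 845 mm
D3: ⌊845/2⌋ × 597 = 422 × 597 mm

422 × 597 mm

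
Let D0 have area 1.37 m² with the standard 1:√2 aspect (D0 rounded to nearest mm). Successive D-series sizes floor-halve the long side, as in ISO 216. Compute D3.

Let D0's short side be w mm. w · w√2 = 1.37 m² = 1,370,000 mm², so w ≈ 984.2 mm and w√2 ≈ 1391.9 mm → D0 = 984 × 1392 mm.
D1: ⌊1392/2⌋ × 984 = 696 × 984 mm
D2: ⌊984/2⌋ × 696 = 492 × 696 mm
D3: ⌊696/2⌋ × 492 = 348 × 492 mm

348 × 492 mm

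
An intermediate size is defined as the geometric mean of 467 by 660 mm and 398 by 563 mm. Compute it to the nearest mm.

431 × 610 mm

Short side: √(467 · 398) = √185866 ≈ 431.1 → 431 mm
Long side: √(660 · 563) = √371580 ≈ 609.6 → 610 mm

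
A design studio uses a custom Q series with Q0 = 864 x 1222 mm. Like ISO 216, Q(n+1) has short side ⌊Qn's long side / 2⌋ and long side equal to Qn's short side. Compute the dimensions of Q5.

Q1: ⌊1222/2⌋ × 864 = 611 × 864 mm
Q2: ⌊864/2⌋ × 611 = 432 × 611 mm
Q3: ⌊611/2⌋ × 432 = 305 × 432 mm
Q4: ⌊432/2⌋ × 305 = 216 × 305 mm
Q5: ⌊305/2⌋ × 216 = 152 × 216 mm

152 × 216 mm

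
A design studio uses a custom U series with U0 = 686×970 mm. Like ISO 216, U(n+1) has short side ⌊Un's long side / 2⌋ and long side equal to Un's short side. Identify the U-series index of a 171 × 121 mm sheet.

U0: 686 × 970 mm
U1: 485 × 686 mm
U2: 343 × 485 mm
U3: 242 × 343 mm
U4: 171 × 242 mm
U5: 121 × 171 mm
U6: 85 × 121 mm
→ matches U5.

U5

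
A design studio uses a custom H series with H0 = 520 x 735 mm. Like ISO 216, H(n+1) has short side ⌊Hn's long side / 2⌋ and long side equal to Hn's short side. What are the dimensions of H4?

H1: ⌊735/2⌋ × 520 = 367 × 520 mm
H2: ⌊520/2⌋ × 367 = 260 × 367 mm
H3: ⌊367/2⌋ × 260 = 183 × 260 mm
H4: ⌊260/2⌋ × 183 = 130 × 183 mm

130 × 183 mm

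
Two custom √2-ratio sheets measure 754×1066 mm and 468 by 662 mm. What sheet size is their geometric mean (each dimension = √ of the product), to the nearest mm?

Short side: √(754 · 468) = √352872 ≈ 594.0 → 594 mm
Long side: √(1066 · 662) = √705692 ≈ 840.1 → 840 mm

594 × 840 mm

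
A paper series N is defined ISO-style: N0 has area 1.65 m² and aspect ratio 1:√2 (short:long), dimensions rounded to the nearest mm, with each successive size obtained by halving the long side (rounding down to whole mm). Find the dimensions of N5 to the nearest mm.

Let N0's short side be w mm. w · w√2 = 1.65 m² = 1,650,000 mm², so w ≈ 1080.2 mm and w√2 ≈ 1527.6 mm → N0 = 1080 × 1528 mm.
N1: ⌊1528/2⌋ × 1080 = 764 × 1080 mm
N2: ⌊1080/2⌋ × 764 = 540 × 764 mm
N3: ⌊764/2⌋ × 540 = 382 × 540 mm
N4: ⌊540/2⌋ × 382 = 270 × 382 mm
N5: ⌊382/2⌋ × 270 = 191 × 270 mm

191 × 270 mm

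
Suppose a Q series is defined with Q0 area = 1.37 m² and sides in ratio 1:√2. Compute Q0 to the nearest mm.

Let the short side be w mm. Then w · w√2 = 1.37 m² = 1,370,000 mm².
w² = 1,370,000/√2, so w ≈ 984.2 mm; long side = w√2 ≈ 1391.9 mm.

984 × 1392 mm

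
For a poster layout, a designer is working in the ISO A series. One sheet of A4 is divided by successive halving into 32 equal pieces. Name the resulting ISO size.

A9

32 = 2^5, so 5 halving steps.
A4 → A5 → … → A9 after 5 steps.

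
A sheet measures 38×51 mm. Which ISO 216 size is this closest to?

Aspect ratio 51/38 ≈ 1.342 (ISO target is √2 ≈ 1.414).
In the A-series (A0 area = 1 m²): A9 = 37 × 52 mm.
Off by 2 mm total — nearest standard size.

A9 (37 × 52 mm)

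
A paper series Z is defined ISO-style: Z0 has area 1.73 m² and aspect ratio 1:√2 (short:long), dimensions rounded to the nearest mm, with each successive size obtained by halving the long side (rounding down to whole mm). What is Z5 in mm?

Let Z0's short side be w mm. w · w√2 = 1.73 m² = 1,730,000 mm², so w ≈ 1106.0 mm and w√2 ≈ 1564.2 mm → Z0 = 1106 × 1564 mm.
Z1: ⌊1564/2⌋ × 1106 = 782 × 1106 mm
Z2: ⌊1106/2⌋ × 782 = 553 × 782 mm
Z3: ⌊782/2⌋ × 553 = 391 × 553 mm
Z4: ⌊553/2⌋ × 391 = 276 × 391 mm
Z5: ⌊391/2⌋ × 276 = 195 × 276 mm

195 × 276 mm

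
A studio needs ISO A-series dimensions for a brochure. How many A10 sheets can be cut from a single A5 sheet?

Each ISO step halves the sheet: 1 × A5 → 2 × A6 → 4 × A7 → 8 × A8 → …
From A5 to A10 is 5 halving steps: 2^5 = 32.

32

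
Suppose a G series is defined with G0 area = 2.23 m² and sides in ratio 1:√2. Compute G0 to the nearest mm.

1256 × 1776 mm

Let the short side be w mm. Then w · w√2 = 2.23 m² = 2,230,000 mm².
w² = 2,230,000/√2, so w ≈ 1255.7 mm; long side = w√2 ≈ 1775.9 mm.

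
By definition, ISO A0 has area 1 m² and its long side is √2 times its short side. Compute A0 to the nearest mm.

Let the short side be w mm. Then the long side is w√2 and w · w√2 = 10⁶ mm².
w² = 10⁶/√2, so w = 1000 / 2^(1/4) ≈ 840.9 mm; long side = 1000 · 2^(1/4) ≈ 1189.2 mm.

841 × 1189 mm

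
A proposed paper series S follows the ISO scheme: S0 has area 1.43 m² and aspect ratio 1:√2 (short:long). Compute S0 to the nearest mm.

Let the short side be w mm. Then w · w√2 = 1.43 m² = 1,430,000 mm².
w² = 1,430,000/√2, so w ≈ 1005.6 mm; long side = w√2 ≈ 1422.1 mm.

1006 × 1422 mm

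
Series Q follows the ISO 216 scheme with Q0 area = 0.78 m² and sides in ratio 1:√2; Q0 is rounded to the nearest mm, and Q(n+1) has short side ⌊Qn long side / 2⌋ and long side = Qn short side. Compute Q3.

Let Q0's short side be w mm. w · w√2 = 0.78 m² = 780,000 mm², so w ≈ 742.7 mm and w√2 ≈ 1050.3 mm → Q0 = 743 × 1050 mm.
Q1: ⌊1050/2⌋ × 743 = 525 × 743 mm
Q2: ⌊743/2⌋ × 525 = 371 × 525 mm
Q3: ⌊525/2⌋ × 371 = 262 × 371 mm

262 × 371 mm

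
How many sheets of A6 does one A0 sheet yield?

Each ISO step halves the sheet: 1 × A0 → 2 × A1 → 4 × A2 → 8 × A3 → …
From A0 to A6 is 6 halving steps: 2^6 = 64.

64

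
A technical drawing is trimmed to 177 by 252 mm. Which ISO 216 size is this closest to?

Aspect ratio 252/177 ≈ 1.424 — close to the ISO √2 ≈ 1.414.
In the B-series (B0 = 1000 × 1414 mm): B5 = 176 × 250 mm.
Off by 3 mm total — nearest standard size.

B5 (176 × 250 mm)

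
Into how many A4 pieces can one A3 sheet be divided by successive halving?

Each ISO step halves the sheet: 1 × A3 → 2 × A4
From A3 to A4 is 1 halving step: 2^1 = 2.

2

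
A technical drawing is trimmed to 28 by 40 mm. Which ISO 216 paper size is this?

Aspect ratio 40/28 ≈ 1.429 — close to the ISO √2 ≈ 1.414.
In the C-series (envelope sizes, between A and B): C10 = 28 × 40 mm.

C10 (28 × 40 mm)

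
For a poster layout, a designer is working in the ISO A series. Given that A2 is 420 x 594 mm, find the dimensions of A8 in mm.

A3: ⌊594/2⌋ × 420 = 297 × 420 mm
A4: ⌊420/2⌋ × 297 = 210 × 297 mm
A5: ⌊297/2⌋ × 210 = 148 × 210 mm
A6: ⌊210/2⌋ × 148 = 105 × 148 mm
A7: ⌊148/2⌋ × 105 = 74 × 105 mm
A8: ⌊105/2⌋ × 74 = 52 × 74 mm

52 × 74 mm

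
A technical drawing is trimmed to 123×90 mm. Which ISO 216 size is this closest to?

Aspect ratio 123/90 ≈ 1.367 (ISO target is √2 ≈ 1.414).
In the B-series (B0 = 1000 × 1414 mm): B7 = 88 × 125 mm.
Off by 4 mm total — nearest standard size.

B7 (88 × 125 mm)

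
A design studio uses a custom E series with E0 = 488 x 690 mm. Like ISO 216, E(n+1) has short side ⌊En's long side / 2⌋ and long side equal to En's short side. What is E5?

86 × 122 mm

E1: ⌊690/2⌋ × 488 = 345 × 488 mm
E2: ⌊488/2⌋ × 345 = 244 × 345 mm
E3: ⌊345/2⌋ × 244 = 172 × 244 mm
E4: ⌊244/2⌋ × 172 = 122 × 172 mm
E5: ⌊172/2⌋ × 122 = 86 × 122 mm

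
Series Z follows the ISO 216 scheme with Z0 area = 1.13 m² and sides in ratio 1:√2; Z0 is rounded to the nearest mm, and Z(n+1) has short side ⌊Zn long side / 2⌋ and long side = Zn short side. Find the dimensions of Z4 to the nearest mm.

Let Z0's short side be w mm. w · w√2 = 1.13 m² = 1,130,000 mm², so w ≈ 893.9 mm and w√2 ≈ 1264.1 mm → Z0 = 894 × 1264 mm.
Z1: ⌊1264/2⌋ × 894 = 632 × 894 mm
Z2: ⌊894/2⌋ × 632 = 447 × 632 mm
Z3: ⌊632/2⌋ × 447 = 316 × 447 mm
Z4: ⌊447/2⌋ × 316 = 223 × 316 mm

223 × 316 mm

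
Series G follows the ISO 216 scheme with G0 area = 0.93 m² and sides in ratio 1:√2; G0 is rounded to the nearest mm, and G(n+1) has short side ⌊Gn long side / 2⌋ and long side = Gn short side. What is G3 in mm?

286 × 405 mm

Let G0's short side be w mm. w · w√2 = 0.93 m² = 930,000 mm², so w ≈ 810.9 mm and w√2 ≈ 1146.8 mm → G0 = 811 × 1147 mm.
G1: ⌊1147/2⌋ × 811 = 573 × 811 mm
G2: ⌊811/2⌋ × 573 = 405 × 573 mm
G3: ⌊573/2⌋ × 405 = 286 × 405 mm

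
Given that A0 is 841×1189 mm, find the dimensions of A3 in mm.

297 × 420 mm

A1: ⌊1189/2⌋ × 841 = 594 × 841 mm
A2: ⌊841/2⌋ × 594 = 420 × 594 mm
A3: ⌊594/2⌋ × 420 = 297 × 420 mm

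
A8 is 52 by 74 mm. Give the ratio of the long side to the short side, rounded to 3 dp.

1.423

74 / 52 = 1.423
ISO 216 targets √2 ≈ 1.414; the +0.009 deviation is from mm rounding.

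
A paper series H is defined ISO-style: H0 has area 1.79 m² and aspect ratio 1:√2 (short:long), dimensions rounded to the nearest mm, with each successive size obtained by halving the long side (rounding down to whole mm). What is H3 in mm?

Let H0's short side be w mm. w · w√2 = 1.79 m² = 1,790,000 mm², so w ≈ 1125.0 mm and w√2 ≈ 1591.1 mm → H0 = 1125 × 1591 mm.
H1: ⌊1591/2⌋ × 1125 = 795 × 1125 mm
H2: ⌊1125/2⌋ × 795 = 562 × 795 mm
H3: ⌊795/2⌋ × 562 = 397 × 562 mm

397 × 562 mm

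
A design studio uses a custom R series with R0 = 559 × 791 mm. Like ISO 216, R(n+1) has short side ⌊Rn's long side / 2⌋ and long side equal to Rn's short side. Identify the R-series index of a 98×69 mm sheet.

R6

R0: 559 × 791 mm
R1: 395 × 559 mm
R2: 279 × 395 mm
R3: 197 × 279 mm
R4: 139 × 197 mm
R5: 98 × 139 mm
R6: 69 × 98 mm
R7: 49 × 69 mm
→ matches R6.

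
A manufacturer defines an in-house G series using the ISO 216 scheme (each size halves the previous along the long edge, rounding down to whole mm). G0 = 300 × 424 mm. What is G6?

37 × 53 mm

G1: ⌊424/2⌋ × 300 = 212 × 300 mm
G2: ⌊300/2⌋ × 212 = 150 × 212 mm
G3: ⌊212/2⌋ × 150 = 106 × 150 mm
G4: ⌊150/2⌋ × 106 = 75 × 106 mm
G5: ⌊106/2⌋ × 75 = 53 × 75 mm
G6: ⌊75/2⌋ × 53 = 37 × 53 mm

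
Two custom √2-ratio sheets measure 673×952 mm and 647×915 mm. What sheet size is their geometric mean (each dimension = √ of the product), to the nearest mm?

Short side: √(673 · 647) = √435431 ≈ 659.9 → 660 mm
Long side: √(952 · 915) = √871080 ≈ 933.3 → 933 mm

660 × 933 mm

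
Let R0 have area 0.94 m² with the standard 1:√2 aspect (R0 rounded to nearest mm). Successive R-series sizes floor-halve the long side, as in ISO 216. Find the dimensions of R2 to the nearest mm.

407 × 576 mm

Let R0's short side be w mm. w · w√2 = 0.94 m² = 940,000 mm², so w ≈ 815.3 mm and w√2 ≈ 1153.0 mm → R0 = 815 × 1153 mm.
R1: ⌊1153/2⌋ × 815 = 576 × 815 mm
R2: ⌊815/2⌋ × 576 = 407 × 576 mm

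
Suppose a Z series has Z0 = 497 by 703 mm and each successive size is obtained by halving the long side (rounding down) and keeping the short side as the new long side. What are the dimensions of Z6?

62 × 87 mm

Z1: ⌊703/2⌋ × 497 = 351 × 497 mm
Z2: ⌊497/2⌋ × 351 = 248 × 351 mm
Z3: ⌊351/2⌋ × 248 = 175 × 248 mm
Z4: ⌊248/2⌋ × 175 = 124 × 175 mm
Z5: ⌊175/2⌋ × 124 = 87 × 124 mm
Z6: ⌊124/2⌋ × 87 = 62 × 87 mm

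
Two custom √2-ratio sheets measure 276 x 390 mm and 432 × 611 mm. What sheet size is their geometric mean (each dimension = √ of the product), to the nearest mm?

Short side: √(276 · 432) = √119232 ≈ 345.3 → 345 mm
Long side: √(390 · 611) = √238290 ≈ 488.1 → 488 mm

345 × 488 mm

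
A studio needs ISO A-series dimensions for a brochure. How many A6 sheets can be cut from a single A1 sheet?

32

A1 = 594 × 841 mm; A6 = 105 × 148 mm.
Each halving step doubles the count; 5 steps from A1 to A6.
2^5 = 32.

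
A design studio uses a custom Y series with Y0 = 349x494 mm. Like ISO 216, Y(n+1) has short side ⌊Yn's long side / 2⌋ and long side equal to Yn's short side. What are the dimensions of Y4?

Y1 = 247 × 349 mm (from Y0 by 1 halving).
Y2: ⌊349/2⌋ × 247 = 174 × 247 mm
Y3: ⌊247/2⌋ × 174 = 123 × 174 mm
Y4: ⌊174/2⌋ × 123 = 87 × 123 mm

87 × 123 mm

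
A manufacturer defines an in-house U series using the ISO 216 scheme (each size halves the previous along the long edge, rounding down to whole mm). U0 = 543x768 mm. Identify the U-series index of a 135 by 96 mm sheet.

U0: 543 × 768 mm
U1: 384 × 543 mm
U2: 271 × 384 mm
U3: 192 × 271 mm
U4: 135 × 192 mm
U5: 96 × 135 mm
U6: 67 × 96 mm
→ matches U5.

U5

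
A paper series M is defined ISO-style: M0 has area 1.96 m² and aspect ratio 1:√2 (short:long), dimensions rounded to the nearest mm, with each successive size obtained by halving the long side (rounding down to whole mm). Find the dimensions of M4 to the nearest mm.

294 × 416 mm

Let M0's short side be w mm. w · w√2 = 1.96 m² = 1,960,000 mm², so w ≈ 1177.3 mm and w√2 ≈ 1664.9 mm → M0 = 1177 × 1665 mm.
M1: ⌊1665/2⌋ × 1177 = 832 × 1177 mm
M2: ⌊1177/2⌋ × 832 = 588 × 832 mm
M3: ⌊832/2⌋ × 588 = 416 × 588 mm
M4: ⌊588/2⌋ × 416 = 294 × 416 mm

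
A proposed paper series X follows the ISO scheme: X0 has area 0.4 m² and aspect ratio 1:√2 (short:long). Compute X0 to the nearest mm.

532 × 752 mm

Let the short side be w mm. Then w · w√2 = 0.4 m² = 400,000 mm².
w² = 400,000/√2, so w ≈ 531.8 mm; long side = w√2 ≈ 752.1 mm.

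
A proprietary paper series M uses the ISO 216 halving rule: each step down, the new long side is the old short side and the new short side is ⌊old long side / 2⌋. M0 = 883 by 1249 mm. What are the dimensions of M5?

M1: ⌊1249/2⌋ × 883 = 624 × 883 mm
M2: ⌊883/2⌋ × 624 = 441 × 624 mm
M3: ⌊624/2⌋ × 441 = 312 × 441 mm
M4: ⌊441/2⌋ × 312 = 220 × 312 mm
M5: ⌊312/2⌋ × 220 = 156 × 220 mm

156 × 220 mm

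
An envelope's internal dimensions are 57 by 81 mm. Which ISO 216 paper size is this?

Aspect ratio 81/57 ≈ 1.421 — close to the ISO √2 ≈ 1.414.
In the C-series (envelope sizes, between A and B): C8 = 57 × 81 mm.

C8 (57 × 81 mm)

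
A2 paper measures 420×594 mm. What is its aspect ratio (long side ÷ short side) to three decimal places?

594 / 420 = 1.414
Matches √2 ≈ 1.414 — the ISO 216 defining ratio.

1.414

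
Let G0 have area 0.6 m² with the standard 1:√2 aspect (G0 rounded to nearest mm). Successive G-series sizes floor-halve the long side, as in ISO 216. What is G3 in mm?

230 × 325 mm

Let G0's short side be w mm. w · w√2 = 0.6 m² = 600,000 mm², so w ≈ 651.4 mm and w√2 ≈ 921.2 mm → G0 = 651 × 921 mm.
G1: ⌊921/2⌋ × 651 = 460 × 651 mm
G2: ⌊651/2⌋ × 460 = 325 × 460 mm
G3: ⌊460/2⌋ × 325 = 230 × 325 mm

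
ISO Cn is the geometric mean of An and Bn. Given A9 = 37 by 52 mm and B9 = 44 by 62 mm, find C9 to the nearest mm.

40 × 57 mm

Short side: √(37 · 44) = √1628 ≈ 40.3 → 40 mm
Long side: √(52 · 62) = √3224 ≈ 56.8 → 57 mm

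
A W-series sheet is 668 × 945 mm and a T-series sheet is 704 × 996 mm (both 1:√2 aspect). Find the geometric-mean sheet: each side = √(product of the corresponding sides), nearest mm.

686 × 970 mm

Short side: √(668 · 704) = √470272 ≈ 685.8 → 686 mm
Long side: √(945 · 996) = √941220 ≈ 970.2 → 970 mm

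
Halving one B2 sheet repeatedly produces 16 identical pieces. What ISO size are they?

16 = 2^4, so 4 halving steps.
B2 → B3 → … → B6 after 4 steps.

B6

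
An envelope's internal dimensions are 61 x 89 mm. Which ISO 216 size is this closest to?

Aspect ratio 89/61 ≈ 1.459 (ISO target is √2 ≈ 1.414).
In the B-series (B0 = 1000 × 1414 mm): B8 = 62 × 88 mm.
Off by 2 mm total — nearest standard size.

B8 (62 × 88 mm)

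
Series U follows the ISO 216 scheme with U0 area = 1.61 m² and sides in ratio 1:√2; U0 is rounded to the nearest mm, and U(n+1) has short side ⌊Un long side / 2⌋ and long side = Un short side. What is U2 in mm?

533 × 754 mm

Let U0's short side be w mm. w · w√2 = 1.61 m² = 1,610,000 mm², so w ≈ 1067.0 mm and w√2 ≈ 1508.9 mm → U0 = 1067 × 1509 mm.
U1: ⌊1509/2⌋ × 1067 = 754 × 1067 mm
U2: ⌊1067/2⌋ × 754 = 533 × 754 mm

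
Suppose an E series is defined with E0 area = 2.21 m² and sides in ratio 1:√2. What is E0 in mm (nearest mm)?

1250 × 1768 mm

Let the short side be w mm. Then w · w√2 = 2.21 m² = 2,210,000 mm².
w² = 2,210,000/√2, so w ≈ 1250.1 mm; long side = w√2 ≈ 1767.9 mm.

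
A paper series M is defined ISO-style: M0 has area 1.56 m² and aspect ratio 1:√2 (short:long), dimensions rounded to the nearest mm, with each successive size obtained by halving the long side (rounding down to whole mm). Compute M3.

371 × 525 mm

Let M0's short side be w mm. w · w√2 = 1.56 m² = 1,560,000 mm², so w ≈ 1050.3 mm and w√2 ≈ 1485.3 mm → M0 = 1050 × 1485 mm.
M1: ⌊1485/2⌋ × 1050 = 742 × 1050 mm
M2: ⌊1050/2⌋ × 742 = 525 × 742 mm
M3: ⌊742/2⌋ × 525 = 371 × 525 mm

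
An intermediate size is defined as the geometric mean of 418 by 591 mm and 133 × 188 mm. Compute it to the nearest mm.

Short side: √(418 · 133) = √55594 ≈ 235.8 → 236 mm
Long side: √(591 · 188) = √111108 ≈ 333.3 → 333 mm

236 × 333 mm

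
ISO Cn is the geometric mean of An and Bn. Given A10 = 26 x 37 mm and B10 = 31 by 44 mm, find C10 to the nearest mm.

Short side: √(26 · 31) = √806 ≈ 28.4 → 28 mm
Long side: √(37 · 44) = √1628 ≈ 40.3 → 40 mm

28 × 40 mm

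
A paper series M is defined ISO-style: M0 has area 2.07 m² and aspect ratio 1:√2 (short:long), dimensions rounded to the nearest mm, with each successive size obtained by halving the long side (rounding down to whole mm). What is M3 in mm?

Let M0's short side be w mm. w · w√2 = 2.07 m² = 2,070,000 mm², so w ≈ 1209.8 mm and w√2 ≈ 1711.0 mm → M0 = 1210 × 1711 mm.
M1: ⌊1711/2⌋ × 1210 = 855 × 1210 mm
M2: ⌊1210/2⌋ × 855 = 605 × 855 mm
M3: ⌊855/2⌋ × 605 = 427 × 605 mm

427 × 605 mm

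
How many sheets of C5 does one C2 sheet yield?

8

Each ISO step halves the sheet: 1 × C2 → 2 × C3 → 4 × C4 → 8 × C5
From C2 to C5 is 3 halving steps: 2^3 = 8.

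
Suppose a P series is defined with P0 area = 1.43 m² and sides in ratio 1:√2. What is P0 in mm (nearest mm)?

1006 × 1422 mm

Let the short side be w mm. Then w · w√2 = 1.43 m² = 1,430,000 mm².
w² = 1,430,000/√2, so w ≈ 1005.6 mm; long side = w√2 ≈ 1422.1 mm.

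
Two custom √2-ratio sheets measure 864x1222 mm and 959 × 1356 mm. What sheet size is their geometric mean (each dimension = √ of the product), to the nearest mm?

910 × 1287 mm

Short side: √(864 · 959) = √828576 ≈ 910.3 → 910 mm
Long side: √(1222 · 1356) = √1657032 ≈ 1287.3 → 1287 mm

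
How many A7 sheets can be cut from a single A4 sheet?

8

Each ISO step halves the sheet: 1 × A4 → 2 × A5 → 4 × A6 → 8 × A7
From A4 to A7 is 3 halving steps: 2^3 = 8.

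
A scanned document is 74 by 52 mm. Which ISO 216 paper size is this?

Aspect ratio 74/52 ≈ 1.423 — close to the ISO √2 ≈ 1.414.
In the A-series (A0 area = 1 m²): A8 = 52 × 74 mm.

A8 (52 × 74 mm)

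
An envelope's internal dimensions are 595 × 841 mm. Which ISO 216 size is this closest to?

A1 (594 × 841 mm)

Aspect ratio 841/595 ≈ 1.413 — close to the ISO √2 ≈ 1.414.
In the A-series (A0 area = 1 m²): A1 = 594 × 841 mm.
Off by 1 mm total — nearest standard size.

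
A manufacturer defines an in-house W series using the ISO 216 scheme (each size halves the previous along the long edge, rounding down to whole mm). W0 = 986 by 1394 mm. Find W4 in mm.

246 × 348 mm

W1: ⌊1394/2⌋ × 986 = 697 × 986 mm
W2: ⌊986/2⌋ × 697 = 493 × 697 mm
W3: ⌊697/2⌋ × 493 = 348 × 493 mm
W4: ⌊493/2⌋ × 348 = 246 × 348 mm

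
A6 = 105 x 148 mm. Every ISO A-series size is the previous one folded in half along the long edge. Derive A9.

37 × 52 mm

A7: ⌊148/2⌋ × 105 = 74 × 105 mm
A8: ⌊105/2⌋ × 74 = 52 × 74 mm
A9: ⌊74/2⌋ × 52 = 37 × 52 mm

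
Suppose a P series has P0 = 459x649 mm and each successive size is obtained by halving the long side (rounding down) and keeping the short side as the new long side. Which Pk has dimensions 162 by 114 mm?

P4

P0: 459 × 649 mm
P1: 324 × 459 mm
P2: 229 × 324 mm
P3: 162 × 229 mm
P4: 114 × 162 mm
P5: 81 × 114 mm
→ matches P4.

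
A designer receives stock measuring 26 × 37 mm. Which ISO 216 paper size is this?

A10 (26 × 37 mm)

Aspect ratio 37/26 ≈ 1.423 — close to the ISO √2 ≈ 1.414.
In the A-series (A0 area = 1 m²): A10 = 26 × 37 mm.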